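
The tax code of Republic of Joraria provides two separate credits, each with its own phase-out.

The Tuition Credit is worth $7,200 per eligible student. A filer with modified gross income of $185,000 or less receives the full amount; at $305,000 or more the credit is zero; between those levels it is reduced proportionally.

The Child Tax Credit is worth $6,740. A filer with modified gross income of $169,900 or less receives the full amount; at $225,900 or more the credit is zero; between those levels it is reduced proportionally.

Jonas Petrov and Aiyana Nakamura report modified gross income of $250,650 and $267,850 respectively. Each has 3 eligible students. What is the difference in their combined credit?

Jonas ($250,650): Tuition Credit: base = 3 × $7,200 = $21,600. $250,650 is $65,650 into a $120,000 phase-out range, leaving 54,350/120,000 of the credit: $21,600 × 54,350/120,000 = $9,783. Child Tax Credit: $250,650 is at or above $225,900, so the credit is $0. total $9,783 + $0 = $9,783
Aiyana ($267,850): Tuition Credit: base = 3 × $7,200 = $21,600. $267,850 is $82,850 into a $120,000 phase-out range, leaving 37,150/120,000 of the credit: $21,600 × 37,150/120,000 = $6,687. Child Tax Credit: $267,850 is at or above $225,900, so the credit is $0. total $6,687 + $0 = $6,687
Difference: |$9,783 − $6,687| = $3,096.

$3,096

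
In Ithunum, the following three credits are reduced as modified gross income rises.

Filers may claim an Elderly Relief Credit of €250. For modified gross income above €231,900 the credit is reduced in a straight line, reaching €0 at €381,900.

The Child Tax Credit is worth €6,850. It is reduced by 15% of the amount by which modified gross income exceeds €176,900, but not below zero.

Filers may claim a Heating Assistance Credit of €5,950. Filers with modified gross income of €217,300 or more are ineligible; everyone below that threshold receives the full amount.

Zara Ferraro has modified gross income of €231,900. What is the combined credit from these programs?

€250

Elderly Relief Credit: €231,900 is at or below the €231,900 threshold, so the full €250 applies.
Child Tax Credit: 15% of the €55,000 excess over €176,900 is €8,250 ≥ base, so the credit is €0.
Heating Assistance Credit: €231,900 meets or exceeds the €217,300 cutoff, so the credit is €0.
Total: €250 + €0 + €0 = €250.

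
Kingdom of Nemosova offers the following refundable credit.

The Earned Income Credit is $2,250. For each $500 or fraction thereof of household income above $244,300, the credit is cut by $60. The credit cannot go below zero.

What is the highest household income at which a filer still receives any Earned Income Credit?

After 37 increments the reduction is 37 × $60 = $2,220, leaving $30; one more increment wipes it out. Increment 37 ends at excess 37 × $500 = $18,500, so the highest qualifying income is $244,300 + $18,500 = $262,800.

$262,800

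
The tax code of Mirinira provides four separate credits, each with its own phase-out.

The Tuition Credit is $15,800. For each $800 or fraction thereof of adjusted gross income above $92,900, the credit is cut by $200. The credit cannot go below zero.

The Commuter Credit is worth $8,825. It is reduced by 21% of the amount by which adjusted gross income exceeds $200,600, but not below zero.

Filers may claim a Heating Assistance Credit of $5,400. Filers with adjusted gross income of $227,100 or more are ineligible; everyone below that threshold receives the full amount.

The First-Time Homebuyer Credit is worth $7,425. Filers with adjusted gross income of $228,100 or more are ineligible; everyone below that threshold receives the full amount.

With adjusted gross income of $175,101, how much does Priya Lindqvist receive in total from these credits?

Tuition Credit: income exceeds $92,900 by $82,201 → 103 increments × $200 = $20,600 ≥ base, so the credit is $0.
Commuter Credit: $175,101 is at or below the $200,600 threshold, so the full $8,825 applies.
Heating Assistance Credit: $175,101 is below the $227,100 cutoff, so the full $5,400 applies.
First-Time Homebuyer Credit: $175,101 is below the $228,100 cutoff, so the full $7,425 applies.
Total: $0 + $8,825 + $5,400 + $7,425 = $21,650.

$21,650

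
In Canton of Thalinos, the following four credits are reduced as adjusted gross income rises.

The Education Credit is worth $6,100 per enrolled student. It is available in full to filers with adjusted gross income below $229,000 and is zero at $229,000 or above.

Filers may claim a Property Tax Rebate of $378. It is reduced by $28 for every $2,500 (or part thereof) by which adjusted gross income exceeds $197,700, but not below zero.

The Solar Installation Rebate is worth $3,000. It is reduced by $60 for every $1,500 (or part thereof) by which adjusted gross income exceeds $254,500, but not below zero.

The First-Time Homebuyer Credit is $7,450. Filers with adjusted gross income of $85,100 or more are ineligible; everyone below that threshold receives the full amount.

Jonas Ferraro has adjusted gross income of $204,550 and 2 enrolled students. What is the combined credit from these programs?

$15,494

Education Credit: base = 2 × $6,100 = $12,200. $204,550 is below the $229,000 cutoff, so the full $12,200 applies.
Property Tax Rebate: income exceeds $197,700 by $6,850, which is 3 full-or-partial $2,500 increments; reduction = 3 × $28 = $84, leaving $294.
Solar Installation Rebate: $204,550 is at or below the $254,500 threshold, so the full $3,000 applies.
First-Time Homebuyer Credit: $204,550 meets or exceeds the $85,100 cutoff, so the credit is $0.
Total: $12,200 + $294 + $3,000 + $0 = $15,494.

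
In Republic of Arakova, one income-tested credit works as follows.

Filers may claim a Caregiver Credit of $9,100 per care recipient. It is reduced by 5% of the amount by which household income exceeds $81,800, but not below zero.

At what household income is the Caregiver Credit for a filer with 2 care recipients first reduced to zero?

Full credit = 2 × $9,100 = $18,200.
The credit falls by 5% of each dollar above $81,800, so it reaches zero when the excess is $18,200 / 5% = $364,000: income = $81,800 + $364,000 = $445,800.

$445,800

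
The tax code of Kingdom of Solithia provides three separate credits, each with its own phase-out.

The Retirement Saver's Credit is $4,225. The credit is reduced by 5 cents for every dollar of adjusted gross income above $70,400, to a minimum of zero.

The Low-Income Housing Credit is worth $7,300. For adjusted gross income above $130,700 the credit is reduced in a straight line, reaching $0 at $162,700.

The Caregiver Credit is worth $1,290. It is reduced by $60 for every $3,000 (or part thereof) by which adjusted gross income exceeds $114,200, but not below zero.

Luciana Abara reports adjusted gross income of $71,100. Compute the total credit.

$12,780

Retirement Saver's Credit: 5% of the $700 excess over $70,400 is $35; credit = $4,225 − $35 = $4,190.
Low-Income Housing Credit: $71,100 is at or below the $130,700 threshold, so the full $7,300 applies.
Caregiver Credit: $71,100 is at or below the $114,200 threshold, so the full $1,290 applies.
Total: $4,190 + $7,300 + $1,290 = $12,780.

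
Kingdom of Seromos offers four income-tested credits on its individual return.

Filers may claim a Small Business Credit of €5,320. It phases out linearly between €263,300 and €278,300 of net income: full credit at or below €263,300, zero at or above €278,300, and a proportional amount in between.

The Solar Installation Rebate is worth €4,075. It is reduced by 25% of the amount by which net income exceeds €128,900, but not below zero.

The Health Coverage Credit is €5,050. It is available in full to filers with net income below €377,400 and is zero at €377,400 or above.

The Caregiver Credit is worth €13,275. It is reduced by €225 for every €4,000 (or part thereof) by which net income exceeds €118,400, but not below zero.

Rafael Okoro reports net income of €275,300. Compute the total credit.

€10,389

Small Business Credit: €275,300 is €12,000 into a €15,000 phase-out range, leaving 3,000/15,000 of the credit: €5,320 × 3,000/15,000 = €1,064.
Solar Installation Rebate: 25% of the €146,400 excess over €128,900 is €36,600 ≥ base, so the credit is €0.
Health Coverage Credit: €275,300 is below the €377,400 cutoff, so the full €5,050 applies.
Caregiver Credit: income exceeds €118,400 by €156,900, which is 40 full-or-partial €4,000 increments; reduction = 40 × €225 = €9,000, leaving €4,275.
Total: €1,064 + €0 + €5,050 + €4,275 = €10,389.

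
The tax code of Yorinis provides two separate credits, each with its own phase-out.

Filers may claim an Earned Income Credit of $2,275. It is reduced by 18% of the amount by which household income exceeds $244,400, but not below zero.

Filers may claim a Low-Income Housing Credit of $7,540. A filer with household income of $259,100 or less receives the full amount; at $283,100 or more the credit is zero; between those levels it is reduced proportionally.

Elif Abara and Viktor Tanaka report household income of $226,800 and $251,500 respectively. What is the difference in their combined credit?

$1,278

Elif ($226,800): Earned Income Credit: $226,800 is at or below the $244,400 threshold, so the full $2,275 applies. Low-Income Housing Credit: $226,800 is at or below the $259,100 threshold, so the full $7,540 applies. total $2,275 + $7,540 = $9,815
Viktor ($251,500): Earned Income Credit: 18% of the $7,100 excess over $244,400 is $1,278; credit = $2,275 − $1,278 = $997. Low-Income Housing Credit: $251,500 is at or below the $259,100 threshold, so the full $7,540 applies. total $997 + $7,540 = $8,537
Difference: |$9,815 − $8,537| = $1,278.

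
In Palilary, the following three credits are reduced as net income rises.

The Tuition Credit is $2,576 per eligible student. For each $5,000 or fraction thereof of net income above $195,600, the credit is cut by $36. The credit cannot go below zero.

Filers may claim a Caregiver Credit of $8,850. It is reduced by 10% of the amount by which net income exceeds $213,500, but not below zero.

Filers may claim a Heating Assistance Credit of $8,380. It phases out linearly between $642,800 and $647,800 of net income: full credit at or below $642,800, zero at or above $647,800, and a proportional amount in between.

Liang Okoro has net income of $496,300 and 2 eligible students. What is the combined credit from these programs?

$11,336

Tuition Credit: base = 2 × $2,576 = $5,152. income exceeds $195,600 by $300,700, which is 61 full-or-partial $5,000 increments; reduction = 61 × $36 = $2,196, leaving $2,956.
Caregiver Credit: 10% of the $282,800 excess over $213,500 is $28,280 ≥ base, so the credit is $0.
Heating Assistance Credit: $496,300 is at or below the $642,800 threshold, so the full $8,380 applies.
Total: $2,956 + $0 + $8,380 = $11,336.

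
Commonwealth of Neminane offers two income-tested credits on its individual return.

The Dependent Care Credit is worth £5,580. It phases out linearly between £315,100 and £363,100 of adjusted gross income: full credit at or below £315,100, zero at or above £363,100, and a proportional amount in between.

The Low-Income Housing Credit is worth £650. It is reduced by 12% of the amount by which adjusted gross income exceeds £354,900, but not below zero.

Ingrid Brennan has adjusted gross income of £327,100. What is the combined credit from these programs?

£4,835

Dependent Care Credit: £327,100 is £12,000 into a £48,000 phase-out range, leaving 36,000/48,000 of the credit: £5,580 × 36,000/48,000 = £4,185.
Low-Income Housing Credit: £327,100 is at or below the £354,900 threshold, so the full £650 applies.
Total: £4,185 + £650 = £4,835.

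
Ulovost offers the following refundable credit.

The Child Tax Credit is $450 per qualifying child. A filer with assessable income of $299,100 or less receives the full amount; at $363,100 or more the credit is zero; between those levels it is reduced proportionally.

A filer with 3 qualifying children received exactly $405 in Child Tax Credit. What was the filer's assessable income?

$343,900

Full credit = 3 × $450 = $1,350.
$405 is 405/1,350 of the full $1,350, so 945/1,350 of the $64,000 range has been used: income = $299,100 + $64,000 × 945/1,350 = $343,900.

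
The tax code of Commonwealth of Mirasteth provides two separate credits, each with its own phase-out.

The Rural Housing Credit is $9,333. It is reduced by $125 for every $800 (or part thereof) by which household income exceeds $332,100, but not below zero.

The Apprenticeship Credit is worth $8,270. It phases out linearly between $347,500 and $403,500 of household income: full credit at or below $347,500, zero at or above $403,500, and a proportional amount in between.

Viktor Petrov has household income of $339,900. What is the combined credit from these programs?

Rural Housing Credit: income exceeds $332,100 by $7,800, which is 10 full-or-partial $800 increments; reduction = 10 × $125 = $1,250, leaving $8,083.
Apprenticeship Credit: $339,900 is at or below the $347,500 threshold, so the full $8,270 applies.
Total: $8,083 + $8,270 = $16,353.

$16,353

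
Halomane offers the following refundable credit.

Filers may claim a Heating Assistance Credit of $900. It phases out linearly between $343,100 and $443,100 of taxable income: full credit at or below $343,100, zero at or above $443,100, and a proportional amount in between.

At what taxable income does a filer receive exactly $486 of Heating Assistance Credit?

$389,100

$486 is 486/900 of the full $900, so 414/900 of the $100,000 range has been used: income = $343,100 + $100,000 × 414/900 = $389,100.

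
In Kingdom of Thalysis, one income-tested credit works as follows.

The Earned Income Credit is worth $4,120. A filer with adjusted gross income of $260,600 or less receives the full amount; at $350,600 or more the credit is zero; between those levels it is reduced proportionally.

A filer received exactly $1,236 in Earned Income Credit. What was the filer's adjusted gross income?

$1,236 is 1,236/4,120 of the full $4,120, so 2,884/4,120 of the $90,000 range has been used: income = $260,600 + $90,000 × 2,884/4,120 = $323,600.

$323,600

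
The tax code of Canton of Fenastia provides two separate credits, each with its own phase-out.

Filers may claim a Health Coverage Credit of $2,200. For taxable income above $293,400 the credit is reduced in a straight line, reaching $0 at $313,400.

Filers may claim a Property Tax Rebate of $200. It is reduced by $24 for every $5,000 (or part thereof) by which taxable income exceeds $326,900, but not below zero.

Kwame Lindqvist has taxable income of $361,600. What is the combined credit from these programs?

$32

Health Coverage Credit: $361,600 is at or above $313,400, so the credit is $0.
Property Tax Rebate: income exceeds $326,900 by $34,700, which is 7 full-or-partial $5,000 increments; reduction = 7 × $24 = $168, leaving $32.
Total: $0 + $32 = $32.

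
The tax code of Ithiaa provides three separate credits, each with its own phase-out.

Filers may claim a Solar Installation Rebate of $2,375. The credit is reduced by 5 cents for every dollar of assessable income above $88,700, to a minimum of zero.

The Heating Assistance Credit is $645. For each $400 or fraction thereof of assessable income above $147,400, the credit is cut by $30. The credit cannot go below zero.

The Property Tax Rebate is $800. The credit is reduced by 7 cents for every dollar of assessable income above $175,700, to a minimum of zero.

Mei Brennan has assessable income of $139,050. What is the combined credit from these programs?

$1,445

Solar Installation Rebate: 5% of the $50,350 excess over $88,700 is $2,517.50 ≥ base, so the credit is $0.
Heating Assistance Credit: $139,050 is at or below the $147,400 threshold, so the full $645 applies.
Property Tax Rebate: $139,050 is at or below the $175,700 threshold, so the full $800 applies.
Total: $0 + $645 + $800 = $1,445.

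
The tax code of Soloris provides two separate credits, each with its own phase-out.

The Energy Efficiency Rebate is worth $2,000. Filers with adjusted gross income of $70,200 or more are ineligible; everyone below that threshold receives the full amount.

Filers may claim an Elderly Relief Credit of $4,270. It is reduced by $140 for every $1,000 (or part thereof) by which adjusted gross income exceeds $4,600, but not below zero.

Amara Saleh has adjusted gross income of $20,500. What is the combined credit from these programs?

Energy Efficiency Rebate: $20,500 is below the $70,200 cutoff, so the full $2,000 applies.
Elderly Relief Credit: income exceeds $4,600 by $15,900, which is 16 full-or-partial $1,000 increments; reduction = 16 × $140 = $2,240, leaving $2,030.
Total: $2,000 + $2,030 = $4,030.

$4,030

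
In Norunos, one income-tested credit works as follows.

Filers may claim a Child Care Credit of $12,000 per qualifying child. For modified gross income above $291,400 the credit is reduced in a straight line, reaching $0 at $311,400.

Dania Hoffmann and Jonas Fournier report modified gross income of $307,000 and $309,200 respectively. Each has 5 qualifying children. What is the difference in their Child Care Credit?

$6,600

Dania ($307,000): Child Care Credit: base = 5 × $12,000 = $60,000. $307,000 is $15,600 into a $20,000 phase-out range, leaving 4,400/20,000 of the credit: $60,000 × 4,400/20,000 = $13,200.
Jonas ($309,200): Child Care Credit: base = 5 × $12,000 = $60,000. $309,200 is $17,800 into a $20,000 phase-out range, leaving 2,200/20,000 of the credit: $60,000 × 2,200/20,000 = $6,600.
Difference: |$13,200 − $6,600| = $6,600.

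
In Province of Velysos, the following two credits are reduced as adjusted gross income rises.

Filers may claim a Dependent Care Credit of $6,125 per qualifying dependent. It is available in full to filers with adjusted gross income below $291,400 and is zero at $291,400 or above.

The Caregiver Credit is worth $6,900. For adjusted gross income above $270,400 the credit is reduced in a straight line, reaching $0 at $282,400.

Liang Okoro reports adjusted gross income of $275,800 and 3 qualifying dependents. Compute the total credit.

$22,170

Dependent Care Credit: base = 3 × $6,125 = $18,375. $275,800 is below the $291,400 cutoff, so the full $18,375 applies.
Caregiver Credit: $275,800 is $5,400 into a $12,000 phase-out range, leaving 6,600/12,000 of the credit: $6,900 × 6,600/12,000 = $3,795.
Total: $18,375 + $3,795 = $22,170.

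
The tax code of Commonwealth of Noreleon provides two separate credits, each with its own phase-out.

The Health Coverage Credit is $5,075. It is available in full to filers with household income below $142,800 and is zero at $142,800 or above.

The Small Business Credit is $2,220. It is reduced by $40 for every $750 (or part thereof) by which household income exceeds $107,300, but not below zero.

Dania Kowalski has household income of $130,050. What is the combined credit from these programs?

Health Coverage Credit: $130,050 is below the $142,800 cutoff, so the full $5,075 applies.
Small Business Credit: income exceeds $107,300 by $22,750, which is 31 full-or-partial $750 increments; reduction = 31 × $40 = $1,240, leaving $980.
Total: $5,075 + $980 = $6,055.

$6,055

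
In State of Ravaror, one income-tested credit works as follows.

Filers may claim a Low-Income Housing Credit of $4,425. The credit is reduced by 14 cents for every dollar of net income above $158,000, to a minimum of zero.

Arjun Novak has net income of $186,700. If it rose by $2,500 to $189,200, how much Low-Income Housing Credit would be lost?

$350

At $186,700 — 14% of the $28,700 excess over $158,000 is $4,018; credit = $4,425 − $4,018 = $407.
At $189,200 — 14% of the $31,200 excess over $158,000 is $4,368; credit = $4,425 − $4,368 = $57.
Lost: $407 − $57 = $350.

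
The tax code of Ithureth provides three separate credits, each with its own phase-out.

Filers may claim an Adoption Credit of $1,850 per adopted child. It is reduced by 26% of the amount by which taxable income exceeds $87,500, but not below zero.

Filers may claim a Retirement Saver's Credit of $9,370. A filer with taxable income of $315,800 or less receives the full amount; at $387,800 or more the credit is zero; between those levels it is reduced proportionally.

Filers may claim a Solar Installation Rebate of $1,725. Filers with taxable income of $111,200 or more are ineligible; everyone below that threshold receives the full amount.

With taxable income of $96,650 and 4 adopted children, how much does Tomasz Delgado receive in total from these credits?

Adoption Credit: base = 4 × $1,850 = $7,400. 26% of the $9,150 excess over $87,500 is $2,379; credit = $7,400 − $2,379 = $5,021.
Retirement Saver's Credit: $96,650 is at or below the $315,800 threshold, so the full $9,370 applies.
Solar Installation Rebate: $96,650 is below the $111,200 cutoff, so the full $1,725 applies.
Total: $5,021 + $9,370 + $1,725 = $16,116.

$16,116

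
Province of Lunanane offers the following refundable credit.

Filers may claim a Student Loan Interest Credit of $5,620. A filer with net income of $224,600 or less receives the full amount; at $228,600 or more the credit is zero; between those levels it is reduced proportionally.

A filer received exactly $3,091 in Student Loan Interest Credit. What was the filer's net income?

$3,091 is 3,091/5,620 of the full $5,620, so 2,529/5,620 of the $4,000 range has been used: income = $224,600 + $4,000 × 2,529/5,620 = $226,400.

$226,400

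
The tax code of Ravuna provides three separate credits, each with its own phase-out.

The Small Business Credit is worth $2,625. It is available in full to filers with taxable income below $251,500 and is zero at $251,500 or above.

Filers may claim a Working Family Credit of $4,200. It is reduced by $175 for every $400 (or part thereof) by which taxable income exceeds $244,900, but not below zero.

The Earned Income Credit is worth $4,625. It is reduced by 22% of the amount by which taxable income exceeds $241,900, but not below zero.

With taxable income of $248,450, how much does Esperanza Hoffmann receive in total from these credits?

$8,434

Small Business Credit: $248,450 is below the $251,500 cutoff, so the full $2,625 applies.
Working Family Credit: income exceeds $244,900 by $3,550, which is 9 full-or-partial $400 increments; reduction = 9 × $175 = $1,575, leaving $2,625.
Earned Income Credit: 22% of the $6,550 excess over $241,900 is $1,441; credit = $4,625 − $1,441 = $3,184.
Total: $2,625 + $2,625 + $3,184 = $8,434.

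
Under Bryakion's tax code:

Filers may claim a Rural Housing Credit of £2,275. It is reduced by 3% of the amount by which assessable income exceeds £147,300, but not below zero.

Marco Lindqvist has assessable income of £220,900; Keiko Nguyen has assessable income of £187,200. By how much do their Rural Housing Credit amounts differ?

Marco (£220,900): Rural Housing Credit: 3% of the £73,600 excess over £147,300 is £2,208; credit = £2,275 − £2,208 = £67.
Keiko (£187,200): Rural Housing Credit: 3% of the £39,900 excess over £147,300 is £1,197; credit = £2,275 − £1,197 = £1,078.
Difference: |£67 − £1,078| = £1,011.

£1,011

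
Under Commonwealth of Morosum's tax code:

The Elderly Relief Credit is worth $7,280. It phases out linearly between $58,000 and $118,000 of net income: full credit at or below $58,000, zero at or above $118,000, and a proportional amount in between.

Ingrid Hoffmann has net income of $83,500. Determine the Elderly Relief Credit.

Elderly Relief Credit: $83,500 is $25,500 into a $60,000 phase-out range, leaving 34,500/60,000 of the credit: $7,280 × 34,500/60,000 = $4,186.

$4,186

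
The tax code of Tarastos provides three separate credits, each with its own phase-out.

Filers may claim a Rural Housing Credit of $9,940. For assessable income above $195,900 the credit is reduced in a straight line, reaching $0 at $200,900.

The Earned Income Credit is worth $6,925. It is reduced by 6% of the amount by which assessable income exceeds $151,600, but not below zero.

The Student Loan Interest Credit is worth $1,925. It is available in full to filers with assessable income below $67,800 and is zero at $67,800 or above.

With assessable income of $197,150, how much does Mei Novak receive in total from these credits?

Rural Housing Credit: $197,150 is $1,250 into a $5,000 phase-out range, leaving 3,750/5,000 of the credit: $9,940 × 3,750/5,000 = $7,455.
Earned Income Credit: 6% of the $45,550 excess over $151,600 is $2,733; credit = $6,925 − $2,733 = $4,192.
Student Loan Interest Credit: $197,150 meets or exceeds the $67,800 cutoff, so the credit is $0.
Total: $7,455 + $4,192 + $0 = $11,647.

$11,647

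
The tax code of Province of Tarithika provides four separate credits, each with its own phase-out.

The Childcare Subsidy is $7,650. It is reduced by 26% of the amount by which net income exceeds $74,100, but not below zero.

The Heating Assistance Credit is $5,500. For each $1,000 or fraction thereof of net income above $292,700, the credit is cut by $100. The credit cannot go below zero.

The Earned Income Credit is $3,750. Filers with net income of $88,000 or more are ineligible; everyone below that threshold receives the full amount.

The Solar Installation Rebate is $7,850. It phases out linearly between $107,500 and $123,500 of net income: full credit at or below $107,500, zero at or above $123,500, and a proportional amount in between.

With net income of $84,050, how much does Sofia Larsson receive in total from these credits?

Childcare Subsidy: 26% of the $9,950 excess over $74,100 is $2,587; credit = $7,650 − $2,587 = $5,063.
Heating Assistance Credit: $84,050 is at or below the $292,700 threshold, so the full $5,500 applies.
Earned Income Credit: $84,050 is below the $88,000 cutoff, so the full $3,750 applies.
Solar Installation Rebate: $84,050 is at or below the $107,500 threshold, so the full $7,850 applies.
Total: $5,063 + $5,500 + $3,750 + $7,850 = $22,163.

$22,163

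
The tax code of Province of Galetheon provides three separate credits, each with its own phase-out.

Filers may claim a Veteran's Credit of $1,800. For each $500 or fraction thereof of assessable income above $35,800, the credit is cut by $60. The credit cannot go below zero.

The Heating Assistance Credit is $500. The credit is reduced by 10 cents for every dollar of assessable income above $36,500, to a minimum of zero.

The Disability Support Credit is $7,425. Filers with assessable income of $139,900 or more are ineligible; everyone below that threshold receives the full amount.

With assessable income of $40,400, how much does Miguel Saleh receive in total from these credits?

$8,735

Veteran's Credit: income exceeds $35,800 by $4,600, which is 10 full-or-partial $500 increments; reduction = 10 × $60 = $600, leaving $1,200.
Heating Assistance Credit: 10% of the $3,900 excess over $36,500 is $390; credit = $500 − $390 = $110.
Disability Support Credit: $40,400 is below the $139,900 cutoff, so the full $7,425 applies.
Total: $1,200 + $110 + $7,425 = $8,735.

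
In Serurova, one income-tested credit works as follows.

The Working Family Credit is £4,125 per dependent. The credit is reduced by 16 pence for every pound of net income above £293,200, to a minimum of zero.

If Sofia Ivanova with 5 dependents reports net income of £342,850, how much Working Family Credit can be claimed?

Working Family Credit: base = 5 × £4,125 = £20,625. 16% of the £49,650 excess over £293,200 is £7,944; credit = £20,625 − £7,944 = £12,681.

£12,681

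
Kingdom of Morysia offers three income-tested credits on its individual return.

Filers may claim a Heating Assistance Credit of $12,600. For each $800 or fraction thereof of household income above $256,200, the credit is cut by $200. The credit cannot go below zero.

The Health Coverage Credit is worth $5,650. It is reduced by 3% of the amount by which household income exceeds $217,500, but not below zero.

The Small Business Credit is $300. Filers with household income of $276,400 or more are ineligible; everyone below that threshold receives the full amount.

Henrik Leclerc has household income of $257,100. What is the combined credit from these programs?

Heating Assistance Credit: income exceeds $256,200 by $900, which is 2 full-or-partial $800 increments; reduction = 2 × $200 = $400, leaving $12,200.
Health Coverage Credit: 3% of the $39,600 excess over $217,500 is $1,188; credit = $5,650 − $1,188 = $4,462.
Small Business Credit: $257,100 is below the $276,400 cutoff, so the full $300 applies.
Total: $12,200 + $4,462 + $300 = $16,962.

$16,962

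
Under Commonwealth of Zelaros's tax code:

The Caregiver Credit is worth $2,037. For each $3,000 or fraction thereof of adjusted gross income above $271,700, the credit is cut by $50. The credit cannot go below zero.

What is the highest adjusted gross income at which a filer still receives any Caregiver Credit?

$391,700

After 40 increments the reduction is 40 × $50 = $2,000, leaving $37; one more increment wipes it out. Increment 40 ends at excess 40 × $3,000 = $120,000, so the highest qualifying income is $271,700 + $120,000 = $391,700.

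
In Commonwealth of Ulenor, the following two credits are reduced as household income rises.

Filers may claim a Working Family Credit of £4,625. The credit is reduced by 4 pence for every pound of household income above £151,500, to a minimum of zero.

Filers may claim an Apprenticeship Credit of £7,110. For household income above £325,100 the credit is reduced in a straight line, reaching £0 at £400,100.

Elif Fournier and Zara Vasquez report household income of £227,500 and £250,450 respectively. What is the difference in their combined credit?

Elif (£227,500): Working Family Credit: 4% of the £76,000 excess over £151,500 is £3,040; credit = £4,625 − £3,040 = £1,585. Apprenticeship Credit: £227,500 is at or below the £325,100 threshold, so the full £7,110 applies. total £1,585 + £7,110 = £8,695
Zara (£250,450): Working Family Credit: 4% of the £98,950 excess over £151,500 is £3,958; credit = £4,625 − £3,958 = £667. Apprenticeship Credit: £250,450 is at or below the £325,100 threshold, so the full £7,110 applies. total £667 + £7,110 = £7,777
Difference: |£8,695 − £7,777| = £918.

£918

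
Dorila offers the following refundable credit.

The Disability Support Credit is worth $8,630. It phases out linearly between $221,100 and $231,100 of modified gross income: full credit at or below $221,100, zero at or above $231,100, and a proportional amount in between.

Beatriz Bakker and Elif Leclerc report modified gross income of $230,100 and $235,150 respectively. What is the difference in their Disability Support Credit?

Beatriz ($230,100): Disability Support Credit: $230,100 is $9,000 into a $10,000 phase-out range, leaving 1,000/10,000 of the credit: $8,630 × 1,000/10,000 = $863.
Elif ($235,150): Disability Support Credit: $235,150 is at or above $231,100, so the credit is $0.
Difference: |$863 − $0| = $863.

$863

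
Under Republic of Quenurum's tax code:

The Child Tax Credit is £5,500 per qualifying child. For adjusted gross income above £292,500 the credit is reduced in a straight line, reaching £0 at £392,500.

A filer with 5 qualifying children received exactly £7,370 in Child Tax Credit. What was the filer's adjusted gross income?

£365,700

Full credit = 5 × £5,500 = £27,500.
£7,370 is 7,370/27,500 of the full £27,500, so 20,130/27,500 of the £100,000 range has been used: income = £292,500 + £100,000 × 20,130/27,500 = £365,700.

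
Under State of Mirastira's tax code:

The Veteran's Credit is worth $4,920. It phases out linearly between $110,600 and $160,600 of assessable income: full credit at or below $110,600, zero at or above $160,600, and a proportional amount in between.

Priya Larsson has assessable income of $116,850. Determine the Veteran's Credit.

Veteran's Credit: $116,850 is $6,250 into a $50,000 phase-out range, leaving 43,750/50,000 of the credit: $4,920 × 43,750/50,000 = $4,305.

$4,305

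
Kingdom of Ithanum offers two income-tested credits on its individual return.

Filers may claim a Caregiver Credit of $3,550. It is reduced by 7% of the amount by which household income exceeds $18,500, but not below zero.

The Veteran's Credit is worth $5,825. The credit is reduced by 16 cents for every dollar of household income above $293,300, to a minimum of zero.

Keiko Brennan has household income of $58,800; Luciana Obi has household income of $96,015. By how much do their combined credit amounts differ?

$729

Keiko ($58,800): Caregiver Credit: 7% of the $40,300 excess over $18,500 is $2,821; credit = $3,550 − $2,821 = $729. Veteran's Credit: $58,800 is at or below the $293,300 threshold, so the full $5,825 applies. total $729 + $5,825 = $6,554
Luciana ($96,015): Caregiver Credit: 7% of the $77,515 excess over $18,500 is $5,426.05 ≥ base, so the credit is $0. Veteran's Credit: $96,015 is at or below the $293,300 threshold, so the full $5,825 applies. total $0 + $5,825 = $5,825
Difference: |$6,554 − $5,825| = $729.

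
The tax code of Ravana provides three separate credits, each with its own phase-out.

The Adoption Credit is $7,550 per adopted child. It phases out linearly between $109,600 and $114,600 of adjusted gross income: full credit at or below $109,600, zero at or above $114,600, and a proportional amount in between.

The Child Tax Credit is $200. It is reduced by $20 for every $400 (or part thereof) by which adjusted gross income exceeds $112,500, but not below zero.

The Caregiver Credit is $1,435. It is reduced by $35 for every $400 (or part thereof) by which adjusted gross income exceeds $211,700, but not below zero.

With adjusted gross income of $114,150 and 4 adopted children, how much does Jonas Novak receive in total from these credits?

Adoption Credit: base = 4 × $7,550 = $30,200. $114,150 is $4,550 into a $5,000 phase-out range, leaving 450/5,000 of the credit: $30,200 × 450/5,000 = $2,718.
Child Tax Credit: income exceeds $112,500 by $1,650, which is 5 full-or-partial $400 increments; reduction = 5 × $20 = $100, leaving $100.
Caregiver Credit: $114,150 is at or below the $211,700 threshold, so the full $1,435 applies.
Total: $2,718 + $100 + $1,435 = $4,253.

$4,253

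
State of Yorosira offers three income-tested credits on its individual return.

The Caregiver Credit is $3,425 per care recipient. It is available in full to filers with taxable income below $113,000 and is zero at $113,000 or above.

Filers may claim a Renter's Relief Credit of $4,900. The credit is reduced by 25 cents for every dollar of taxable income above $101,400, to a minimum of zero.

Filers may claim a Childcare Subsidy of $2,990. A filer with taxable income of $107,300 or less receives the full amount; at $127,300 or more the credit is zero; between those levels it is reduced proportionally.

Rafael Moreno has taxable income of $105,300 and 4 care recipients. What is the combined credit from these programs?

$20,615

Caregiver Credit: base = 4 × $3,425 = $13,700. $105,300 is below the $113,000 cutoff, so the full $13,700 applies.
Renter's Relief Credit: 25% of the $3,900 excess over $101,400 is $975; credit = $4,900 − $975 = $3,925.
Childcare Subsidy: $105,300 is at or below the $107,300 threshold, so the full $2,990 applies.
Total: $13,700 + $3,925 + $2,990 = $20,615.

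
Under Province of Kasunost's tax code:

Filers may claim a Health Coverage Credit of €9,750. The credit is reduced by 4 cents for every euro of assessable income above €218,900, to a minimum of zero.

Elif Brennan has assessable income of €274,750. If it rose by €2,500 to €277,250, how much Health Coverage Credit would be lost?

€100

At €274,750 — 4% of the €55,850 excess over €218,900 is €2,234; credit = €9,750 − €2,234 = €7,516.
At €277,250 — 4% of the €58,350 excess over €218,900 is €2,334; credit = €9,750 − €2,334 = €7,416.
Lost: €7,516 − €7,416 = €100.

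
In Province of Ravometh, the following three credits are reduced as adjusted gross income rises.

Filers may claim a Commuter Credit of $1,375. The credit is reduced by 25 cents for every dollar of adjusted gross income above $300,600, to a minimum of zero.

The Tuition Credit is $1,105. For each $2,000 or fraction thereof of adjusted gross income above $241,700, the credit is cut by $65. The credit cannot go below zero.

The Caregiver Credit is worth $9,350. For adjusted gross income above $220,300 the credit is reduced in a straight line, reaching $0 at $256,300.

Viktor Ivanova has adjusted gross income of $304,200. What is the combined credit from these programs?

$475

Commuter Credit: 25% of the $3,600 excess over $300,600 is $900; credit = $1,375 − $900 = $475.
Tuition Credit: income exceeds $241,700 by $62,500 → 32 increments × $65 = $2,080 ≥ base, so the credit is $0.
Caregiver Credit: $304,200 is at or above $256,300, so the credit is $0.
Total: $475 + $0 + $0 = $475.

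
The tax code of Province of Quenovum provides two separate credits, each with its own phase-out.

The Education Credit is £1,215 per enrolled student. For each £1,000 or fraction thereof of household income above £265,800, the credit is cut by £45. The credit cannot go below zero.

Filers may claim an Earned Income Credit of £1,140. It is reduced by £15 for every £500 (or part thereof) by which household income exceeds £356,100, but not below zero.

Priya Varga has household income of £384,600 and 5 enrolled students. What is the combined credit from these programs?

£1,005

Education Credit: base = 5 × £1,215 = £6,075. income exceeds £265,800 by £118,800, which is 119 full-or-partial £1,000 increments; reduction = 119 × £45 = £5,355, leaving £720.
Earned Income Credit: income exceeds £356,100 by £28,500, which is 57 full-or-partial £500 increments; reduction = 57 × £15 = £855, leaving £285.
Total: £720 + £285 = £1,005.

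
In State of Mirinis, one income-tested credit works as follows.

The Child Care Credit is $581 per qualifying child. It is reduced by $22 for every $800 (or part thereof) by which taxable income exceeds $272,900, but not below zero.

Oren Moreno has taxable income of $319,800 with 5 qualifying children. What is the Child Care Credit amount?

$1,607

Child Care Credit: base = 5 × $581 = $2,905. income exceeds $272,900 by $46,900, which is 59 full-or-partial $800 increments; reduction = 59 × $22 = $1,298, leaving $1,607.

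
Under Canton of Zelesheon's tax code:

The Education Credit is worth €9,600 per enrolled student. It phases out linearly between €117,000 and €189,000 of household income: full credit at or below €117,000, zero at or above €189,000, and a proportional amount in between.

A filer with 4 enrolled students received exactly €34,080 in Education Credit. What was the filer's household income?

Full credit = 4 × €9,600 = €38,400.
€34,080 is 34,080/38,400 of the full €38,400, so 4,320/38,400 of the €72,000 range has been used: income = €117,000 + €72,000 × 4,320/38,400 = €125,100.

€125,100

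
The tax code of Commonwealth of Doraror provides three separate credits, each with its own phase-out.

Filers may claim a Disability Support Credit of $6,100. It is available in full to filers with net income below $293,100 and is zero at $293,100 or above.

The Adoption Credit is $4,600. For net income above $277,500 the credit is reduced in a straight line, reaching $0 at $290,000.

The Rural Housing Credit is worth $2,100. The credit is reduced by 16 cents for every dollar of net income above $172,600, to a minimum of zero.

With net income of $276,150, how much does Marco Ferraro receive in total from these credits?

$10,700

Disability Support Credit: $276,150 is below the $293,100 cutoff, so the full $6,100 applies.
Adoption Credit: $276,150 is at or below the $277,500 threshold, so the full $4,600 applies.
Rural Housing Credit: 16% of the $103,550 excess over $172,600 is $16,568 ≥ base, so the credit is $0.
Total: $6,100 + $4,600 + $0 = $10,700.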